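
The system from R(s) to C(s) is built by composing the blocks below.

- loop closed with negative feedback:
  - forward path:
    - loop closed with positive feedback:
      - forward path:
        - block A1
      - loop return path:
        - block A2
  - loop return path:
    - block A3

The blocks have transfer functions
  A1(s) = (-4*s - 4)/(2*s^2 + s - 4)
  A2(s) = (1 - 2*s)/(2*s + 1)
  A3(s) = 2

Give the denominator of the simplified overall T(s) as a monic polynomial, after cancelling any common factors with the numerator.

Step 1: feedback reduction of A1, A2 -> (-8*s^2 - 12*s - 4)/(4*s^3 - 4*s^2 - 11*s)
Step 2: collapse the loop ([A1/(1-A1*A2)] forward, A3 return) -> (-8*s^2 - 12*s - 4)/(4*s^3 - 20*s^2 - 35*s - 8)
T(s) is the step-2 result (common factors already cancelled). Leading coefficient of the denominator: 4. Divide through by 4 for the monic polynomial.

Hence the answer: s^3 - 5*s^2 - 35*s/4 - 2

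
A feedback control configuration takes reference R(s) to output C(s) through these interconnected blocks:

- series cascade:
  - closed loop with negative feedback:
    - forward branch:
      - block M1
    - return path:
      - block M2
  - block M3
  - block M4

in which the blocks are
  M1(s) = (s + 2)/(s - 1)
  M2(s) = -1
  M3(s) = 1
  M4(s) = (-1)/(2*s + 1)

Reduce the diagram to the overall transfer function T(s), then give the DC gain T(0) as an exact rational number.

Step 1. close the feedback loop around M1, M2 -> -s/3 - 2/3
Step 2. multiply [M1/(1+M1*M2)], M3, M4 (series) -> (s + 2)/(6*s + 3)
The step-2 result is T(s). Setting s = 0: T(0) = 2/3.

Final answer: 2/3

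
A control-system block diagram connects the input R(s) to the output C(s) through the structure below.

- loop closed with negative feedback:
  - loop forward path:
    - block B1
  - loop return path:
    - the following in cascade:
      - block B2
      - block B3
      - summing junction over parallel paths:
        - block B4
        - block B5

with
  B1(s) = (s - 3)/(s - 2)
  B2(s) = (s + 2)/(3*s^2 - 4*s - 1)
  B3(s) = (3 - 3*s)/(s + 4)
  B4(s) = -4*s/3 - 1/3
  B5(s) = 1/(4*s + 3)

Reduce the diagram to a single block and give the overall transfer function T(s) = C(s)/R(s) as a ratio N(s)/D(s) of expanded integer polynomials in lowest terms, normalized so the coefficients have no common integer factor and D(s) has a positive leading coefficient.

Step 1 - parallel reduction of B4, B5, giving (-16*s^2 - 16*s)/(12*s + 9)
Step 2 - cascade B2, B3, (B4+B5), giving (16*s^4 + 32*s^3 - 16*s^2 - 32*s)/(12*s^4 + 41*s^3 - 44*s^2 - 67*s - 12)
Step 3 - collapse the loop (B1 forward, (B2*B3*(B4+B5)) return), which is the overall transfer function T(s) = C(s)/R(s) in lowest terms

Answer: (12*s^5 + 5*s^4 - 167*s^3 + 65*s^2 + 189*s + 36)/(28*s^5 + s^4 - 238*s^3 + 37*s^2 + 218*s + 24)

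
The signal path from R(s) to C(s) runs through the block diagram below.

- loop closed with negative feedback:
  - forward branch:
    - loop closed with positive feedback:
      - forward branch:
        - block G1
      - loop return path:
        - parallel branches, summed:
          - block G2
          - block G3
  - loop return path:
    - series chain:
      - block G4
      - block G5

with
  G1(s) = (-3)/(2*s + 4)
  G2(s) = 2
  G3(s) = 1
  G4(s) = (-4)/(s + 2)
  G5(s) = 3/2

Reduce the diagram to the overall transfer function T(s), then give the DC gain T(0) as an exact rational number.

Step 1 - add G2, G3 (parallel) -> 3
Step 2 - apply the feedback formula to G1, (G2+G3) -> (-3)/(2*s + 13)
Step 3 - multiply G4, G5 (series) -> (-6)/(s + 2)
Step 4 - feedback reduction of [G1/(1-G1*(G2+G3))], (G4*G5) -> (-3*s - 6)/(2*s^2 + 17*s + 44)
The step-4 result is T(s). Setting s = 0: T(0) = -6/44 = -3/22.

Final answer: -3/22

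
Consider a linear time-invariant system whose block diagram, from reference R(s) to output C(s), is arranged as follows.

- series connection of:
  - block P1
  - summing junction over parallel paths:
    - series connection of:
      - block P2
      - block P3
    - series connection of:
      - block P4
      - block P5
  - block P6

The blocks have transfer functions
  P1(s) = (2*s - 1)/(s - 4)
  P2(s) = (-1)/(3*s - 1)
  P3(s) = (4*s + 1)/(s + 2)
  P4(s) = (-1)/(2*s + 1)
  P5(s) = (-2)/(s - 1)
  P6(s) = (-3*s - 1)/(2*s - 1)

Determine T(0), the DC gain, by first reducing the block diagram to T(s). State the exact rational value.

(1) series reduction of P2, P3; result (-4*s - 1)/(3*s^2 + 5*s - 2)
(2) multiply P4, P5 (series); result 2/(2*s^2 - s - 1)
(3) reduce the parallel group (P2*P3), (P4*P5); result (-8*s^3 + 8*s^2 + 15*s - 3)/(6*s^4 + 7*s^3 - 12*s^2 - 3*s + 2)
(4) series reduction of P1, ((P2*P3)+(P4*P5)), P6; result (24*s^4 - 16*s^3 - 53*s^2 - 6*s + 3)/(6*s^5 - 17*s^4 - 40*s^3 + 45*s^2 + 14*s - 8)
Evaluating the step-4 result (the overall T(s)) at s = 0 gives T(0) = 3/(-8) = -3/8.

Final answer: -3/8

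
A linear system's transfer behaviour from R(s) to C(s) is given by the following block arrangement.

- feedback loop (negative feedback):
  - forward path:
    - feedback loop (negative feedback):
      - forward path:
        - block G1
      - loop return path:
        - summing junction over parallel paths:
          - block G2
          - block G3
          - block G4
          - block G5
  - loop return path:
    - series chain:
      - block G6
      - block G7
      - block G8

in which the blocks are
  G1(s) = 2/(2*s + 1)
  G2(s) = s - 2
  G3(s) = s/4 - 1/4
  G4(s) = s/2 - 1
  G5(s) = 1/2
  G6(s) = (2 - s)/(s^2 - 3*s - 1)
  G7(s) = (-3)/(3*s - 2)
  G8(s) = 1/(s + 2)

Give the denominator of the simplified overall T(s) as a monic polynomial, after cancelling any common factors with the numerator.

First reduce the diagram to T(s).

(1) combine G2, G3, G4, G5 in parallel gives 7*s/4 - 11/4
(2) collapse the loop (G1 forward, (G2+G3+G4+G5) return) gives 4/(11*s - 9)
(3) series reduction of G6, G7, G8 gives (3*s - 6)/(3*s^4 - 5*s^3 - 19*s^2 + 8*s + 4)
(4) apply the feedback formula to [G1/(1+G1*(G2+G3+G4+G5))], (G6*G7*G8) gives (12*s^4 - 20*s^3 - 76*s^2 + 32*s + 16)/(33*s^5 - 82*s^4 - 164*s^3 + 259*s^2 - 16*s - 60)
Step 4 gives the fully reduced T(s), with no common factor left to cancel. The denominator's leading coefficient is 33, so divide each of its coefficients by 33 to get the monic form.

Answer: s^5 - 82*s^4/33 - 164*s^3/33 + 259*s^2/33 - 16*s/33 - 20/11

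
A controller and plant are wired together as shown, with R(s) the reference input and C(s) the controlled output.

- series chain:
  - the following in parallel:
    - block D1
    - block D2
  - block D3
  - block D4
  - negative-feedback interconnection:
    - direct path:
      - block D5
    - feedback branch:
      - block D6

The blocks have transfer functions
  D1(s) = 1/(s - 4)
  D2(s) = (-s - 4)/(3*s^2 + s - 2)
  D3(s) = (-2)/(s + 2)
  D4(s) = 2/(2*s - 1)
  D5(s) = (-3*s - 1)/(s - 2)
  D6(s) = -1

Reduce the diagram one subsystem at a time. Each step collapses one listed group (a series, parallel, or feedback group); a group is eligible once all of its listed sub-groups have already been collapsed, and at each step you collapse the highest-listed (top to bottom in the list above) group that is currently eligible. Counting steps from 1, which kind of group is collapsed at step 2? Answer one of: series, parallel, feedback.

The answer is feedback.

Reasoning:
Step 1. parallel reduction of D1, D2
Step 2. reduce the feedback loop with forward D5 and return D6
Step 3. cascade (D1+D2), D3, D4, [D5/(1+D5*D6)]
At step 2 the group reduced is feedback.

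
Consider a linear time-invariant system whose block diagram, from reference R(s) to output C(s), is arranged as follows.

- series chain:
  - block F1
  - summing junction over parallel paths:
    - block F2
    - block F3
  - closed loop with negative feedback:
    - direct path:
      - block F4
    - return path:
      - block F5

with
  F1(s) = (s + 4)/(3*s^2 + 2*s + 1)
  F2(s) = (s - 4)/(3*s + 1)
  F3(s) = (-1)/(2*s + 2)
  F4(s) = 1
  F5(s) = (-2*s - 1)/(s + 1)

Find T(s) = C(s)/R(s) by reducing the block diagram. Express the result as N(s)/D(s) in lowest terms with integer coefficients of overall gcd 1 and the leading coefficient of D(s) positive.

Answer: (-2*s^3 + s^2 + 45*s + 36)/(18*s^4 + 18*s^3 + 10*s^2 + 2*s)

Working:
Step 1 - add F2, F3 (parallel) -> (2*s^2 - 9*s - 9)/(6*s^2 + 8*s + 2)
Step 2 - collapse the loop (F4 forward, F5 return) -> (-s - 1)/s
Step 3 - series reduction of F1, (F2+F3), [F4/(1+F4*F5)]: this yields T(s), and no further normalization is needed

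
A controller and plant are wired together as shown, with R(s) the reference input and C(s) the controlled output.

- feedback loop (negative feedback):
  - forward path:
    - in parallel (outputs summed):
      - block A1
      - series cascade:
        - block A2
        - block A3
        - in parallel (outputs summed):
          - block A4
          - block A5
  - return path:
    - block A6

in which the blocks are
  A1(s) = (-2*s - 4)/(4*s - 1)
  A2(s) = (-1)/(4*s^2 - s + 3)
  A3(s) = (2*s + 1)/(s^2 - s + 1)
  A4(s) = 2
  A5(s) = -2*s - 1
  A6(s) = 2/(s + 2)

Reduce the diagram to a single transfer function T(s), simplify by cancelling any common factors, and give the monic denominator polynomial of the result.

Reducing step by step:

Step 1: combine A4, A5 in parallel = 1 - 2*s
Step 2: multiply A2, A3, (A4+A5) (series) = (4*s^2 - 1)/(4*s^4 - 5*s^3 + 8*s^2 - 4*s + 3)
Step 3: sum the parallel branches A1, (A2*A3*(A4+A5)) = (-8*s^5 - 6*s^4 + 20*s^3 - 28*s^2 + 6*s - 11)/(16*s^5 - 24*s^4 + 37*s^3 - 24*s^2 + 16*s - 3)
Step 4: close the feedback loop around (A1+(A2*A3*(A4+A5))), A6 = (-8*s^6 - 22*s^5 + 8*s^4 + 12*s^3 - 50*s^2 + s - 22)/(16*s^6 - 8*s^5 - 23*s^4 + 90*s^3 - 88*s^2 + 41*s - 28)
No further cancellation is possible in the step-4 result, so that is T(s). Its denominator becomes monic after dividing by the leading coefficient 16.

Answer: s^6 - s^5/2 - 23*s^4/16 + 45*s^3/8 - 11*s^2/2 + 41*s/16 - 7/4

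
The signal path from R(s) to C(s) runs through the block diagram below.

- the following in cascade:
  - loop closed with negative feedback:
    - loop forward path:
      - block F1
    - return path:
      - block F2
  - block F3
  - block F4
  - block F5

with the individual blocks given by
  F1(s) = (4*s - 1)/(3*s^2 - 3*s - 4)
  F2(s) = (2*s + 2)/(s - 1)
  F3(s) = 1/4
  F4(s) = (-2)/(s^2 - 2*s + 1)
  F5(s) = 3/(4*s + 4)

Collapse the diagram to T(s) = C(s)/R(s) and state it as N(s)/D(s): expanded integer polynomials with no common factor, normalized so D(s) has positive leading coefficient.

First reduce the diagram to T(s).

[1] close the feedback loop around F1, F2 -> (4*s^2 - 5*s + 1)/(3*s^3 + 2*s^2 + 5*s + 2)
[2] multiply [F1/(1+F1*F2)], F3, F4, F5 (series), which is the overall transfer function T(s) = C(s)/R(s) in lowest terms

Answer: (3 - 12*s)/(24*s^5 + 16*s^4 + 16*s^3 - 40*s - 16)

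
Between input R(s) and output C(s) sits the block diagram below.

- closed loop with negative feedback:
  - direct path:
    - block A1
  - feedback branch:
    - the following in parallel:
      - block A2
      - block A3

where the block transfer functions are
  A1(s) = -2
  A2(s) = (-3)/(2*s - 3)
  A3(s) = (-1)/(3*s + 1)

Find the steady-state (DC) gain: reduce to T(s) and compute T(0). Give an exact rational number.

Answer: -2

Working:
Step 1: reduce the parallel group A2, A3: (-11*s)/(6*s^2 - 7*s - 3)
Step 2: close the feedback loop around A1, (A2+A3): (-12*s^2 + 14*s + 6)/(6*s^2 + 15*s - 3)
That last expression is T(s); at s = 0 only the constant terms survive, so T(0) = 6/(-3) = -2.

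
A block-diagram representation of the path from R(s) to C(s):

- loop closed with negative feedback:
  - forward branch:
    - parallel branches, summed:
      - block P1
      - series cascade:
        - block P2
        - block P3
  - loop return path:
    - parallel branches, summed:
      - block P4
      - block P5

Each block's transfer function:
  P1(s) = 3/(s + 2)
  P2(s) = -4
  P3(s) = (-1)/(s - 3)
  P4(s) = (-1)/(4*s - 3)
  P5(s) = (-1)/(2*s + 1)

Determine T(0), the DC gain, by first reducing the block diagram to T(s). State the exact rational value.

[1] reduce the series chain P2, P3 = 4/(s - 3)
[2] parallel reduction of P1, (P2*P3) = (7*s - 1)/(s^2 - s - 6)
[3] parallel reduction of P4, P5 = (2 - 6*s)/(8*s^2 - 2*s - 3)
[4] apply the feedback formula to (P1+(P2*P3)), (P4+P5) = (56*s^3 - 22*s^2 - 19*s + 3)/(8*s^4 - 10*s^3 - 91*s^2 + 35*s + 16)
Evaluating the step-4 result (the overall T(s)) at s = 0 gives T(0) = 3/16.

Hence the answer: 3/16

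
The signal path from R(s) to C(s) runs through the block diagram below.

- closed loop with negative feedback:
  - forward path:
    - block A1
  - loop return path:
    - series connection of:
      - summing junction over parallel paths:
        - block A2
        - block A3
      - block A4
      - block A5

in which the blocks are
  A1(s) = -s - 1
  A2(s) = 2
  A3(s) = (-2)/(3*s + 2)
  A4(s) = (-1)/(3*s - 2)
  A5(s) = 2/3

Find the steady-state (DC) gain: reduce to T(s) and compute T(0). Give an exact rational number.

1. reduce the parallel group A2, A3: (6*s + 2)/(3*s + 2)
2. multiply (A2+A3), A4, A5 (series): (-12*s - 4)/(27*s^2 - 12)
3. reduce the feedback loop with forward A1 and return ((A2+A3)*A4*A5): (-27*s^3 - 27*s^2 + 12*s + 12)/(39*s^2 + 16*s - 8)
DC gain: substitute s = 0 into T(s) from step 3: T(0) = 12/(-8) = -3/2.

Therefore the answer is -3/2.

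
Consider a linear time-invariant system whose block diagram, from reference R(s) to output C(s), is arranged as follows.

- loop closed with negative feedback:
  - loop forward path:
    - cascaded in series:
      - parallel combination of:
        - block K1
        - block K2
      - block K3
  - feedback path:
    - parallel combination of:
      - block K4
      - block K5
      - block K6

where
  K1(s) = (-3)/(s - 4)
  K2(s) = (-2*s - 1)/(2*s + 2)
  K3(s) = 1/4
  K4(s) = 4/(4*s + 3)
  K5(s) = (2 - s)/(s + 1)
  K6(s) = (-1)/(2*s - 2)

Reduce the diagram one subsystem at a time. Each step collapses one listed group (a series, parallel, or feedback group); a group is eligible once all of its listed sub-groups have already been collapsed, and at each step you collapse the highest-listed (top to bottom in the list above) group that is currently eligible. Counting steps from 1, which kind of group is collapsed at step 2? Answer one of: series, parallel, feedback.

1. add K1, K2 (parallel)
2. multiply (K1+K2), K3 (series)
3. reduce the parallel group K4, K5, K6
4. feedback reduction of ((K1+K2)*K3), (K4+K5+K6)
Step 2: series.

Answer: series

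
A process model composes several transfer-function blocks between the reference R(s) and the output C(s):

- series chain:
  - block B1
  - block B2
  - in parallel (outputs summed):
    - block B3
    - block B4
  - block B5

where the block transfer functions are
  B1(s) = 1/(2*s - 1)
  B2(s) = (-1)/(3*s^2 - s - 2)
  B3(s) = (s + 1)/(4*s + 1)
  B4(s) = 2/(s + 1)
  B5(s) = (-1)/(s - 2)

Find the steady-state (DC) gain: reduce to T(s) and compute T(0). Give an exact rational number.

(1) reduce the parallel group B3, B4 -> (s^2 + 10*s + 3)/(4*s^2 + 5*s + 1)
(2) combine B1, B2, (B3+B4), B5 in series -> (s^2 + 10*s + 3)/(24*s^6 - 38*s^5 - 51*s^4 + 50*s^3 + 31*s^2 - 12*s - 4)
That last expression is T(s); at s = 0 only the constant terms survive, so T(0) = 3/(-4) = -3/4.

Therefore the answer is -3/4.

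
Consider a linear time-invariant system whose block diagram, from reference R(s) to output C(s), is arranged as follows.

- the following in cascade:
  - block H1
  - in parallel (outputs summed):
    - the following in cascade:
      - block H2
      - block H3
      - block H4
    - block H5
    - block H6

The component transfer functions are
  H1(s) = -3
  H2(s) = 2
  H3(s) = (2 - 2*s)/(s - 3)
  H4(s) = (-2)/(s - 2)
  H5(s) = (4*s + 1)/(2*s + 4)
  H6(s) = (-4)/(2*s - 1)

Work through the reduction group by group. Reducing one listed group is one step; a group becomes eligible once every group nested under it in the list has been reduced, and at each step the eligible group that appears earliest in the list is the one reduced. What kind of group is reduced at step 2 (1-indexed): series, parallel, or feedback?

Step 1. series reduction of H2, H3, H4
Step 2. add (H2*H3*H4), H5, H6 (parallel)
Step 3. cascade H1, ((H2*H3*H4)+H5+H6)
Step 2: parallel.

Therefore the answer is parallel.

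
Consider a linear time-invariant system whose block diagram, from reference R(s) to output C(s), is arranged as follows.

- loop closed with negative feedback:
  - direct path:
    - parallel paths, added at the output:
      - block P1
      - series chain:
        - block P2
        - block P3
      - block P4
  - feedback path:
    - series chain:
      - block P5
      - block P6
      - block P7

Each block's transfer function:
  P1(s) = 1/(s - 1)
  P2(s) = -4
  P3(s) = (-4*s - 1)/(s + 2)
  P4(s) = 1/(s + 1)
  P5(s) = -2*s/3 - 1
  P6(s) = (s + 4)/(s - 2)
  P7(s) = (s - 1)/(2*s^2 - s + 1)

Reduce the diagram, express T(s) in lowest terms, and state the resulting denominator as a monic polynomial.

Answer: s^6 + 159*s^5/26 + 73*s^4/26 - 317*s^3/26 - 129*s^2/26 + 76*s/13 + 18/13

Working:
[1] cascade P2, P3 = (16*s + 4)/(s + 2)
[2] sum the parallel branches P1, (P2*P3), P4 = (16*s^3 + 6*s^2 - 12*s - 4)/(s^3 + 2*s^2 - s - 2)
[3] multiply P5, P6, P7 (series) = (-2*s^3 - 9*s^2 - s + 12)/(6*s^3 - 15*s^2 + 9*s - 6)
[4] collapse the loop ((P1+(P2*P3)+P4) forward, (P5*P6*P7) return) = (-96*s^6 + 204*s^5 + 18*s^4 - 114*s^3 + 84*s^2 - 36*s - 24)/(26*s^6 + 159*s^5 + 73*s^4 - 317*s^3 - 129*s^2 + 152*s + 36)
That last expression is T(s), already simplified. Scaling its denominator by 1/26 (the reciprocal of the leading coefficient) yields the monic denominator.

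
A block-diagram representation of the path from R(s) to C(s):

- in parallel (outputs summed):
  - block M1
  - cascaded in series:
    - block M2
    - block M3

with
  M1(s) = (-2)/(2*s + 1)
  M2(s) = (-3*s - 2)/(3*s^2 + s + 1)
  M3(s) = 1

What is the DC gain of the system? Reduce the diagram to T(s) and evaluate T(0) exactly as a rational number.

1. cascade M2, M3 -> (-3*s - 2)/(3*s^2 + s + 1)
2. sum the parallel branches M1, (M2*M3) -> (-12*s^2 - 9*s - 4)/(6*s^3 + 5*s^2 + 3*s + 1)
Evaluating the step-2 result (the overall T(s)) at s = 0 gives T(0) = -4/1 = -4.

Answer: -4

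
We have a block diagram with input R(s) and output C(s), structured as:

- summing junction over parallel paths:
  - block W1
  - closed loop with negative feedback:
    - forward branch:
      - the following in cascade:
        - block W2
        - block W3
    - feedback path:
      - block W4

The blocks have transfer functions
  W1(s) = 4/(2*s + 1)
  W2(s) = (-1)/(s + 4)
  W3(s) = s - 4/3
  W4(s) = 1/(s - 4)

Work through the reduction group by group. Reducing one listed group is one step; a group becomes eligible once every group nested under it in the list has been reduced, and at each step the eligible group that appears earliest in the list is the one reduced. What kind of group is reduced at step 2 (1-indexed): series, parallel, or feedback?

Step 1: reduce the series chain W2, W3
Step 2: reduce the feedback loop with forward (W2*W3) and return W4
Step 3: sum the parallel branches W1, [(W2*W3)/(1+(W2*W3)*W4)]
The group at step 2 is a feedback group.

Hence the answer: feedback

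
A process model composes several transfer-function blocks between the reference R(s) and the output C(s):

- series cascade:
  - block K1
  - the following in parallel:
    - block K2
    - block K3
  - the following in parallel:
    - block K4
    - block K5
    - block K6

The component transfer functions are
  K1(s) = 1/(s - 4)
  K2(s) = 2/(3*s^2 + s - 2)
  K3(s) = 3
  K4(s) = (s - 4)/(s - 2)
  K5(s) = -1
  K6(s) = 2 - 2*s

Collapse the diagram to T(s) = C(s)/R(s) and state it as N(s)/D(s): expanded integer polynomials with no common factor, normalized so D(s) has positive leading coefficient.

Answer: (-18*s^4 + 48*s^3 - 28*s^2 - 42*s + 24)/(3*s^4 - 17*s^3 + 16*s^2 + 20*s - 16)

Working:
[1] add K2, K3 (parallel), giving (9*s^2 + 3*s - 4)/(3*s^2 + s - 2)
[2] combine K4, K5, K6 in parallel, giving (-2*s^2 + 6*s - 6)/(s - 2)
[3] multiply K1, (K2+K3), (K4+K5+K6) (series): this yields T(s), and no further normalization is needed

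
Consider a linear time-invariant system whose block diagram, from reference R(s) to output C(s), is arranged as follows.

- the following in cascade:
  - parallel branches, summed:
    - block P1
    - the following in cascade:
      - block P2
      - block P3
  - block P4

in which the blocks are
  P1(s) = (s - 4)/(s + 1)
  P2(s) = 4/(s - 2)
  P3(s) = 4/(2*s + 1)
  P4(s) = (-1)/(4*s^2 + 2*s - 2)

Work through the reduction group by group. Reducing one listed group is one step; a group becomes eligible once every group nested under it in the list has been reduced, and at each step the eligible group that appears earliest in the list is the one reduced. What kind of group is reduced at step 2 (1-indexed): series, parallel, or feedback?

Step 1 - reduce the series chain P2, P3
Step 2 - reduce the parallel group P1, (P2*P3)
Step 3 - series reduction of (P1+(P2*P3)), P4
Step 2: parallel.

Final answer: parallel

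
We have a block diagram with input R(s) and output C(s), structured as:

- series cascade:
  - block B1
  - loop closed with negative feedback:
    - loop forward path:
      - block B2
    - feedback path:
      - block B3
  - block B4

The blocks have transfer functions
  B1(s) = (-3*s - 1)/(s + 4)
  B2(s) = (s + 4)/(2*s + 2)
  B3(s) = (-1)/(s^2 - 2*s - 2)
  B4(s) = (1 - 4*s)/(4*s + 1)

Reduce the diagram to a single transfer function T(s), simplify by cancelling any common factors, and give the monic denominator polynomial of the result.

[1] close the feedback loop around B2, B3, giving (s^3 + 2*s^2 - 10*s - 8)/(2*s^3 - 2*s^2 - 9*s - 8)
[2] combine B1, [B2/(1+B2*B3)], B4 in series, giving (12*s^4 - 23*s^3 - 27*s^2 + 2)/(8*s^4 - 6*s^3 - 38*s^2 - 41*s - 8)
T(s) is the step-2 result (common factors already cancelled). Leading coefficient of the denominator: 8. Divide through by 8 for the monic polynomial.

Therefore the answer is s^4 - 3*s^3/4 - 19*s^2/4 - 41*s/8 - 1.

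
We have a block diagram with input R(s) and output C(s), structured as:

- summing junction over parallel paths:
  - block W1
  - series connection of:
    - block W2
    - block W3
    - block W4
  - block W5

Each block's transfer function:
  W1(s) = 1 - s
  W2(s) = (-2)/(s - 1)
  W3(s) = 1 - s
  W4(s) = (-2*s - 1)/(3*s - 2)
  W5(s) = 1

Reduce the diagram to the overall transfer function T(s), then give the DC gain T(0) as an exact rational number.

Step 1: series reduction of W2, W3, W4, giving (-4*s - 2)/(3*s - 2)
Step 2: sum the parallel branches W1, (W2*W3*W4), W5, giving (-3*s^2 + 4*s - 6)/(3*s - 2)
Step 2 gives the overall T(s). Then T(0) = -6/(-2) = 3.

Hence the answer: 3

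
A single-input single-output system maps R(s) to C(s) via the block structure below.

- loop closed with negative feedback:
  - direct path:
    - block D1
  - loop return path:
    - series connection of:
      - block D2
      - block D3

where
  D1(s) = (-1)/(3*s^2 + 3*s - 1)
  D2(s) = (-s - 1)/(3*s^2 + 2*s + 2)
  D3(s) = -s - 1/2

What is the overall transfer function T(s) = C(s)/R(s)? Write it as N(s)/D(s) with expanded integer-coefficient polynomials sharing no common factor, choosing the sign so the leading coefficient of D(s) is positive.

First reduce the diagram to T(s).

Step 1 - reduce the series chain D2, D3 gives (2*s^2 + 3*s + 1)/(6*s^2 + 4*s + 4)
Step 2 - close the feedback loop around D1, (D2*D3); the result is T(s) itself (integer coefficients, no common factor, positive leading denominator coefficient)

Answer: (-6*s^2 - 4*s - 4)/(18*s^4 + 30*s^3 + 16*s^2 + 5*s - 5)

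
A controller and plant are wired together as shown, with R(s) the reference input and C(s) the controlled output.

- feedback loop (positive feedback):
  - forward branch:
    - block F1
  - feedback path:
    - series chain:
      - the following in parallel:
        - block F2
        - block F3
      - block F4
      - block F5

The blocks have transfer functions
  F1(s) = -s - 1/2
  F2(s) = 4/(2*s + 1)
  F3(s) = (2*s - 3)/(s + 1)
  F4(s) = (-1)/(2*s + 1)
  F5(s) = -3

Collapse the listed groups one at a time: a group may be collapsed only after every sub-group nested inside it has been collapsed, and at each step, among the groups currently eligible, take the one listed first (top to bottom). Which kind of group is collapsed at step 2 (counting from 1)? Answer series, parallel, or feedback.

(1) parallel reduction of F2, F3
(2) multiply (F2+F3), F4, F5 (series)
(3) collapse the loop (F1 forward, ((F2+F3)*F4*F5) return)
At step 2 the group reduced is series.

Answer: series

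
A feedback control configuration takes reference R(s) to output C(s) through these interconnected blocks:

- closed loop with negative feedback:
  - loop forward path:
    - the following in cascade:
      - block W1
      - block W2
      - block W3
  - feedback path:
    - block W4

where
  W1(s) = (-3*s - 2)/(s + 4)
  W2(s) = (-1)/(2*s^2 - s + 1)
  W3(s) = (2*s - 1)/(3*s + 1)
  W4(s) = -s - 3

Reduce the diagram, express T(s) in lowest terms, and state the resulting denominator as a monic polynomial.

[1] combine W1, W2, W3 in series = (6*s^2 + s - 2)/(6*s^4 + 23*s^3 - 2*s^2 + 9*s + 4)
[2] feedback reduction of (W1*W2*W3), W4 = (6*s^2 + s - 2)/(6*s^4 + 17*s^3 - 21*s^2 + 8*s + 10)
No further cancellation is possible in the step-2 result, so that is T(s). Its denominator becomes monic after dividing by the leading coefficient 6.

Therefore the answer is s^4 + 17*s^3/6 - 7*s^2/2 + 4*s/3 + 5/3.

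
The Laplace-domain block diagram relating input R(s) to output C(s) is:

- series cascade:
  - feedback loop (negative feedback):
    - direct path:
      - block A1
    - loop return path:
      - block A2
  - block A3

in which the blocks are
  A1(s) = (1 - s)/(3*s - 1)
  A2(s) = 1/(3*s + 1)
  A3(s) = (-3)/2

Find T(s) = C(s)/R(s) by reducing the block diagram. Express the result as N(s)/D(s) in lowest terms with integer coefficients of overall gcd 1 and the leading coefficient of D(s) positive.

First reduce the diagram to T(s).

Step 1: apply the feedback formula to A1, A2 -> (-3*s^2 + 2*s + 1)/(9*s^2 - s)
Step 2: reduce the series chain [A1/(1+A1*A2)], A3 - this is the overall T(s), already in the required normalized form

Answer: (9*s^2 - 6*s - 3)/(18*s^2 - 2*s)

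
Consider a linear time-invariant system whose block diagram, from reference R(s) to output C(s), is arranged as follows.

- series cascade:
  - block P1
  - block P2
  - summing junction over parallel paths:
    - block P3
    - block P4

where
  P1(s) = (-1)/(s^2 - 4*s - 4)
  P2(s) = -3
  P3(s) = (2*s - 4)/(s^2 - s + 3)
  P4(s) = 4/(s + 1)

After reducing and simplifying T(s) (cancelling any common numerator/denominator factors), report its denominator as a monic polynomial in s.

Step 1. reduce the parallel group P3, P4 gives (6*s^2 - 6*s + 8)/(s^3 + 2*s + 3)
Step 2. combine P1, P2, (P3+P4) in series gives (18*s^2 - 18*s + 24)/(s^5 - 4*s^4 - 2*s^3 - 5*s^2 - 20*s - 12)
No further cancellation is possible in the step-2 result, so that is T(s). Its denominator is already monic.

Answer: s^5 - 4*s^4 - 2*s^3 - 5*s^2 - 20*s - 12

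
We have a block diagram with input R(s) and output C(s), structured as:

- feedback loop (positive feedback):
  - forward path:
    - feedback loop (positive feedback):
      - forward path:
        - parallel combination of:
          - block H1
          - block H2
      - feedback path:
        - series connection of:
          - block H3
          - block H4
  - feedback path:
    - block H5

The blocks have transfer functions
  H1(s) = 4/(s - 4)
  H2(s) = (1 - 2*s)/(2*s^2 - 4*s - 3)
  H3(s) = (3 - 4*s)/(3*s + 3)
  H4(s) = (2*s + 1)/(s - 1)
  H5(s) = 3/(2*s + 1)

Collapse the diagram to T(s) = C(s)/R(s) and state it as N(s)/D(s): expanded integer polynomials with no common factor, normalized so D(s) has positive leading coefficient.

The answer is (36*s^5 - 24*s^4 - 153*s^3 - 24*s^2 + 117*s + 48)/(12*s^6 + 30*s^5 - 112*s^4 - 92*s^3 + 166*s^2 - 25*s - 132).

Reasoning:
[1] parallel reduction of H1, H2; result (6*s^2 - 7*s - 16)/(2*s^3 - 12*s^2 + 13*s + 12)
[2] reduce the series chain H3, H4; result (-8*s^2 + 2*s + 3)/(3*s^2 - 3)
[3] apply the feedback formula to (H1+H2), (H3*H4); result (18*s^4 - 21*s^3 - 66*s^2 + 21*s + 48)/(6*s^5 + 12*s^4 - 35*s^3 - 60*s^2 + 14*s + 12)
[4] close the feedback loop around [(H1+H2)/(1-(H1+H2)*(H3*H4))], H5 - this is the overall T(s), already in the required normalized form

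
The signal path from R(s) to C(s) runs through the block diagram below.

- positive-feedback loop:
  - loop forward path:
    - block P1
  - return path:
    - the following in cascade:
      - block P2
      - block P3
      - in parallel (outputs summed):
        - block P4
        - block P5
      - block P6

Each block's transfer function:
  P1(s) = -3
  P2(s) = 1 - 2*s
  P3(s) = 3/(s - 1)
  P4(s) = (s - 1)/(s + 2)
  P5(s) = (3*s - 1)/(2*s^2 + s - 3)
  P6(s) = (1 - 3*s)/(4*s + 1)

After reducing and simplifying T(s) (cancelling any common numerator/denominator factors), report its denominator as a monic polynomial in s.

First reduce the diagram to T(s).

Step 1. add P4, P5 (parallel), giving (2*s^3 + 2*s^2 + s + 1)/(2*s^3 + 5*s^2 - s - 6)
Step 2. multiply P2, P3, (P4+P5), P6 (series), giving (36*s^5 + 6*s^4 - 6*s^3 + 9*s^2 - 12*s + 3)/(8*s^5 + 14*s^4 - 21*s^3 - 26*s^2 + 19*s + 6)
Step 3. reduce the feedback loop with forward P1 and return (P2*P3*(P4+P5)*P6), giving (-24*s^5 - 42*s^4 + 63*s^3 + 78*s^2 - 57*s - 18)/(116*s^5 + 32*s^4 - 39*s^3 + s^2 - 17*s + 15)
Step 3 gives the fully reduced T(s), with no common factor left to cancel. The denominator's leading coefficient is 116, so divide each of its coefficients by 116 to get the monic form.

Answer: s^5 + 8*s^4/29 - 39*s^3/116 + s^2/116 - 17*s/116 + 15/116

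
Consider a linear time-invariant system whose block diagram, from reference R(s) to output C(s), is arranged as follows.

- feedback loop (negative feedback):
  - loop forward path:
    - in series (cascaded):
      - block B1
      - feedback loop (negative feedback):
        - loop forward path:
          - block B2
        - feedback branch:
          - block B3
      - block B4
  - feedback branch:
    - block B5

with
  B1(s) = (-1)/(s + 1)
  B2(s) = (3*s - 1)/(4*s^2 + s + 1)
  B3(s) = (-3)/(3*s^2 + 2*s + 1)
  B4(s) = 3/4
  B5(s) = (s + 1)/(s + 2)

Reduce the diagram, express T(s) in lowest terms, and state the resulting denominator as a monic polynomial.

Answer: s^6 + 47*s^5/12 + 79*s^4/16 + 17*s^3/6 + s^2/12 + 35/48

Working:
Step 1. close the feedback loop around B2, B3 = (9*s^3 + 3*s^2 + s - 1)/(12*s^4 + 11*s^3 + 9*s^2 - 6*s + 4)
Step 2. cascade B1, [B2/(1+B2*B3)], B4 = (-27*s^3 - 9*s^2 - 3*s + 3)/(48*s^5 + 92*s^4 + 80*s^3 + 12*s^2 - 8*s + 16)
Step 3. reduce the feedback loop with forward (B1*[B2/(1+B2*B3)]*B4) and return B5 = (-27*s^4 - 63*s^3 - 21*s^2 - 3*s + 6)/(48*s^6 + 188*s^5 + 237*s^4 + 136*s^3 + 4*s^2 + 35)
That last expression is T(s), already simplified. Scaling its denominator by 1/48 (the reciprocal of the leading coefficient) yields the monic denominator.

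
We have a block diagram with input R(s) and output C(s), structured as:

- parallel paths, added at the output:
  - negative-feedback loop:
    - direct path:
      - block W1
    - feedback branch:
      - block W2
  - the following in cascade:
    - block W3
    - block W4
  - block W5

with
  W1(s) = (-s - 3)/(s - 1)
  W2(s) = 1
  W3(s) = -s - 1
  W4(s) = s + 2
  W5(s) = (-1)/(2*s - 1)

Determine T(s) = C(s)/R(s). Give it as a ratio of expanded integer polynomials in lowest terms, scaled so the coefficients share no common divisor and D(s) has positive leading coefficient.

1. apply the feedback formula to W1, W2, giving s/4 + 3/4
2. cascade W3, W4, giving -s^2 - 3*s - 2
3. sum the parallel branches [W1/(1+W1*W2)], (W3*W4), W5 - this is the overall T(s), already in the required normalized form

Therefore the answer is (-8*s^3 - 18*s^2 + s + 1)/(8*s - 4).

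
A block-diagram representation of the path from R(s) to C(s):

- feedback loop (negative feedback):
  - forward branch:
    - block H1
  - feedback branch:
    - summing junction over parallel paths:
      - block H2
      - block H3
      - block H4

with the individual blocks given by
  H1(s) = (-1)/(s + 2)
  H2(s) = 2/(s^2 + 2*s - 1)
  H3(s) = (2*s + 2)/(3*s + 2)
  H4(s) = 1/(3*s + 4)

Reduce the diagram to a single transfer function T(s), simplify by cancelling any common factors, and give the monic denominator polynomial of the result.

[1] add H2, H3, H4 (parallel); result (6*s^4 + 29*s^3 + 56*s^2 + 39*s + 6)/(9*s^4 + 36*s^3 + 35*s^2 - 2*s - 8)
[2] apply the feedback formula to H1, (H2+H3+H4); result (-9*s^4 - 36*s^3 - 35*s^2 + 2*s + 8)/(9*s^5 + 48*s^4 + 78*s^3 + 12*s^2 - 51*s - 22)
T(s) is the step-2 result (common factors already cancelled). Leading coefficient of the denominator: 9. Divide through by 9 for the monic polynomial.

Final answer: s^5 + 16*s^4/3 + 26*s^3/3 + 4*s^2/3 - 17*s/3 - 22/9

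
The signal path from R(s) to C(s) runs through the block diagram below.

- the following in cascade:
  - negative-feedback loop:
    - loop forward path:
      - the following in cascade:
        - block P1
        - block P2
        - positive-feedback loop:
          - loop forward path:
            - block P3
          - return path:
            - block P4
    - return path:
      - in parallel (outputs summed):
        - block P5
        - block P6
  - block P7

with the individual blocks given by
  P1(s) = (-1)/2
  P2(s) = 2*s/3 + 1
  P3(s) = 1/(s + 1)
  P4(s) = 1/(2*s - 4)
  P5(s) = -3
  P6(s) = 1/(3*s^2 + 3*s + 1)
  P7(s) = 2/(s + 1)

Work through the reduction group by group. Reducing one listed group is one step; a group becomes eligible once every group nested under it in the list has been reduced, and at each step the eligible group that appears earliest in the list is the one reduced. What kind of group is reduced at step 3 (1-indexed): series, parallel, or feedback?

Step 1: apply the feedback formula to P3, P4
Step 2: multiply P1, P2, [P3/(1-P3*P4)] (series)
Step 3: parallel reduction of P5, P6
Step 4: reduce the feedback loop with forward (P1*P2*[P3/(1-P3*P4)]) and return (P5+P6)
Step 5: cascade [(P1*P2*[P3/(1-P3*P4)])/(1+(P1*P2*[P3/(1-P3*P4)])*(P5+P6))], P7
The group at step 3 is a parallel group.

Answer: parallel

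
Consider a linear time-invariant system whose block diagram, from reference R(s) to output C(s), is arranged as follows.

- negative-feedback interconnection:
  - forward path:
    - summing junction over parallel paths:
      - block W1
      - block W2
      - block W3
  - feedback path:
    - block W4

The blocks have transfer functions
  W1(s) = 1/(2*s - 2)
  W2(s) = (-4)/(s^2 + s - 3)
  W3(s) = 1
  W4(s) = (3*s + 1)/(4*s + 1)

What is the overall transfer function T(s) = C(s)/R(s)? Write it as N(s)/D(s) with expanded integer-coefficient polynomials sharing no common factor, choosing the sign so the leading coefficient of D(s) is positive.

(1) parallel reduction of W1, W2, W3: (2*s^3 + s^2 - 15*s + 11)/(2*s^3 - 8*s + 6)
(2) reduce the feedback loop with forward (W1+W2+W3) and return W4; the result is T(s) itself (integer coefficients, no common factor, positive leading denominator coefficient)

Therefore the answer is (8*s^4 + 6*s^3 - 59*s^2 + 29*s + 11)/(14*s^4 + 7*s^3 - 76*s^2 + 34*s + 17).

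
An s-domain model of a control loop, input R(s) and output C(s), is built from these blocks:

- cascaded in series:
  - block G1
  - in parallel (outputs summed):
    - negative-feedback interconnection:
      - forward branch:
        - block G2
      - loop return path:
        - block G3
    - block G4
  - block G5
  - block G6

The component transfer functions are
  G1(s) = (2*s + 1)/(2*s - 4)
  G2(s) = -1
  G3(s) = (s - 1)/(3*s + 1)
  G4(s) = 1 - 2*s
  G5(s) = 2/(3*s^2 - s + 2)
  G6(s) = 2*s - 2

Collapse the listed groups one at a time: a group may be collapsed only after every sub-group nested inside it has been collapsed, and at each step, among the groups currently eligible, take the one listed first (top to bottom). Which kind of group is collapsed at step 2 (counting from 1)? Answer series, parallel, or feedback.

Reducing step by step:

Step 1 - feedback reduction of G2, G3
Step 2 - parallel reduction of [G2/(1+G2*G3)], G4
Step 3 - cascade G1, ([G2/(1+G2*G3)]+G4), G5, G6
So the answer for step 2 is parallel.

Answer: parallel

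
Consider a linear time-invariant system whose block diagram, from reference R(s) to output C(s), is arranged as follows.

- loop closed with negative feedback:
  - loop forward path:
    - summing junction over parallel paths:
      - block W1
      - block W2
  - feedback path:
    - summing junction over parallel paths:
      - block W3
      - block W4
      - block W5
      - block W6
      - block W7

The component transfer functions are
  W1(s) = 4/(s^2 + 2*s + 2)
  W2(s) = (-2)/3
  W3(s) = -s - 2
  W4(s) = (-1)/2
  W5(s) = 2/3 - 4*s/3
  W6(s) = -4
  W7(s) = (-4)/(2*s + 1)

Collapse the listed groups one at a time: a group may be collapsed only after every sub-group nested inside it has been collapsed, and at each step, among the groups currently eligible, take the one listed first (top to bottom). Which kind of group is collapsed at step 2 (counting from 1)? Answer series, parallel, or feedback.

Step 1: add W1, W2 (parallel)
Step 2: add W3, W4, W5, W6, W7 (parallel)
Step 3: apply the feedback formula to (W1+W2), (W3+W4+W5+W6+W7)
So the answer for step 2 is parallel.

Final answer: parallel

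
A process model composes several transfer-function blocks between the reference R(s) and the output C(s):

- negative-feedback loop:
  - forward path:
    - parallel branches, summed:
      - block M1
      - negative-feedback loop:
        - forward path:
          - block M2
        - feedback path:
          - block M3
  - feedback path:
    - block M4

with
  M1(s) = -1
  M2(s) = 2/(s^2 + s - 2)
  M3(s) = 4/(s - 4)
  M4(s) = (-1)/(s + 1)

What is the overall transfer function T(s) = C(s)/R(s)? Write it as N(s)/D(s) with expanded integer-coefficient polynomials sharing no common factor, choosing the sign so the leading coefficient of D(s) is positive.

First reduce the diagram to T(s).

[1] feedback reduction of M2, M3; result (2*s - 8)/(s^3 - 3*s^2 - 6*s + 16)
[2] sum the parallel branches M1, [M2/(1+M2*M3)]; result (-s^3 + 3*s^2 + 8*s - 24)/(s^3 - 3*s^2 - 6*s + 16)
[3] collapse the loop ((M1+[M2/(1+M2*M3)]) forward, M4 return), which is the overall transfer function T(s) = C(s)/R(s) in lowest terms

Answer: (-s^4 + 2*s^3 + 11*s^2 - 16*s - 24)/(s^4 - s^3 - 12*s^2 + 2*s + 40)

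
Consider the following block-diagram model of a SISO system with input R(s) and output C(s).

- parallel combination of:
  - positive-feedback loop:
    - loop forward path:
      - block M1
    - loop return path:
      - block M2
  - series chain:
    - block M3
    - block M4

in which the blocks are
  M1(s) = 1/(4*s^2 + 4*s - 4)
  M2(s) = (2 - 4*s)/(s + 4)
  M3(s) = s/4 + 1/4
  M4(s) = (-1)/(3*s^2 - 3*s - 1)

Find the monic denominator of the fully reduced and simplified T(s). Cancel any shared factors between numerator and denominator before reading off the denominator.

The answer is s^5 + 4*s^4 - 4*s^3/3 - 61*s^2/6 + 19*s/6 + 3/2.

Reasoning:
Step 1. collapse the loop (M1 forward, M2 return): (s + 4)/(4*s^3 + 20*s^2 + 16*s - 18)
Step 2. multiply M3, M4 (series): (-s - 1)/(12*s^2 - 12*s - 4)
Step 3. reduce the parallel group [M1/(1-M1*M2)], (M3*M4): (-2*s^4 - 6*s^3 - 25*s + 1)/(24*s^5 + 96*s^4 - 32*s^3 - 244*s^2 + 76*s + 36)
The result of step 3 is T(s) in lowest terms. Its denominator has leading coefficient 24; dividing the denominator through by 24 makes it monic.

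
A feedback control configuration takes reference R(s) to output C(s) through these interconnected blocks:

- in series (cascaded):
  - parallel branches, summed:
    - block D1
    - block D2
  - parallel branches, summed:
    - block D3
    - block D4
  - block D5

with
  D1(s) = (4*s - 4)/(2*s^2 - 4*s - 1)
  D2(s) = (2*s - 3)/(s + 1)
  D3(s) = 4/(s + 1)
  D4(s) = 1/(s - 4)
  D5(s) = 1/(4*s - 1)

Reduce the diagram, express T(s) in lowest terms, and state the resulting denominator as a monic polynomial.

Answer: s^6 - 17*s^5/4 - 5*s^4/2 + 95*s^3/8 + 35*s^2/4 - 7*s/8 - 1/2

Working:
1. add D1, D2 (parallel), giving (4*s^3 - 10*s^2 + 10*s - 1)/(2*s^3 - 2*s^2 - 5*s - 1)
2. combine D3, D4 in parallel, giving (5*s - 15)/(s^2 - 3*s - 4)
3. combine (D1+D2), (D3+D4), D5 in series, giving (20*s^4 - 110*s^3 + 200*s^2 - 155*s + 15)/(8*s^6 - 34*s^5 - 20*s^4 + 95*s^3 + 70*s^2 - 7*s - 4)
T(s) is the step-3 result (common factors already cancelled). Leading coefficient of the denominator: 8. Divide through by 8 for the monic polynomial.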